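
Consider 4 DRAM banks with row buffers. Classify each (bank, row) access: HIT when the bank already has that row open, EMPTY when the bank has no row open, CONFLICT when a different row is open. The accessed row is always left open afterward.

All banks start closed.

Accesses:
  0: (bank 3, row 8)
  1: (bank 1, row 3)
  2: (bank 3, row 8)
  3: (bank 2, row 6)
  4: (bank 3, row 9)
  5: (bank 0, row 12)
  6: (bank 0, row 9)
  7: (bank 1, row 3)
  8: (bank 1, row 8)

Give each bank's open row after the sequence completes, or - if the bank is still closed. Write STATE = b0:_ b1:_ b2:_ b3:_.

0: bank 3 row 8 — prev None → EMPTY
1: bank 1 row 3 — prev None → EMPTY
2: bank 3 row 8 — prev 8 → HIT
3: bank 2 row 6 — prev None → EMPTY
4: bank 3 row 9 — prev 8 → CONFLICT
5: bank 0 row 12 — prev None → EMPTY
6: bank 0 row 9 — prev 12 → CONFLICT
7: bank 1 row 3 — prev 3 → HIT
8: bank 1 row 8 — prev 3 → CONFLICT

STATE = b0:9 b1:8 b2:6 b3:9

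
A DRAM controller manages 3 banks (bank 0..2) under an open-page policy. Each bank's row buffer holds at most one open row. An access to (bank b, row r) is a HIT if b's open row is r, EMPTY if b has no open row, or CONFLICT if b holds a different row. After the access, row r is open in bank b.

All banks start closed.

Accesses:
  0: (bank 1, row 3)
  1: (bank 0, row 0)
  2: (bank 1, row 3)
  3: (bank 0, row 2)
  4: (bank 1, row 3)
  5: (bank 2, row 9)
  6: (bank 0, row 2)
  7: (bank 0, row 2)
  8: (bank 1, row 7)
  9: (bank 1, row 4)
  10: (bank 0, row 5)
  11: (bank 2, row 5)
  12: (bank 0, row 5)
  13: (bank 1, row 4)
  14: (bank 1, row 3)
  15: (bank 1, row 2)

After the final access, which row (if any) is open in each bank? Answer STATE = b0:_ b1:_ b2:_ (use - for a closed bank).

#0 (1,3) E
#1 (0,0) E
#2 (1,3) H  (was 3)
#3 (0,2) C  (was 0)
#4 (1,3) H  (was 3)
#5 (2,9) E
#6 (0,2) H  (was 2)
#7 (0,2) H  (was 2)
#8 (1,7) C  (was 3)
#9 (1,4) C  (was 7)
#10 (0,5) C  (was 2)
#11 (2,5) C  (was 9)
#12 (0,5) H  (was 5)
#13 (1,4) H  (was 4)
#14 (1,3) C  (was 4)
#15 (1,2) C  (was 3)

STATE = b0:5 b1:2 b2:5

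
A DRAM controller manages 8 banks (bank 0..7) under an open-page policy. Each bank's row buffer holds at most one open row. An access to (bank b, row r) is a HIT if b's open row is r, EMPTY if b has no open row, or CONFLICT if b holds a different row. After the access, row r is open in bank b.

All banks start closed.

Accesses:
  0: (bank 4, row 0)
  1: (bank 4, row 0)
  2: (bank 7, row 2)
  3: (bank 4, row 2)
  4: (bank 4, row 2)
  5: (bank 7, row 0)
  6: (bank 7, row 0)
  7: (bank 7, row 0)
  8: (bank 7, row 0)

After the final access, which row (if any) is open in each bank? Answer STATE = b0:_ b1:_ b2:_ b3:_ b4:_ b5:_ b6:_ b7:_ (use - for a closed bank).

STATE = b0:- b1:- b2:- b3:- b4:2 b5:- b6:- b7:0

#0 (4,0) E
#1 (4,0) H  (was 0)
#2 (7,2) E
#3 (4,2) C  (was 0)
#4 (4,2) H  (was 2)
#5 (7,0) C  (was 2)
#6 (7,0) H  (was 0)
#7 (7,0) H  (was 0)
#8 (7,0) H  (was 0)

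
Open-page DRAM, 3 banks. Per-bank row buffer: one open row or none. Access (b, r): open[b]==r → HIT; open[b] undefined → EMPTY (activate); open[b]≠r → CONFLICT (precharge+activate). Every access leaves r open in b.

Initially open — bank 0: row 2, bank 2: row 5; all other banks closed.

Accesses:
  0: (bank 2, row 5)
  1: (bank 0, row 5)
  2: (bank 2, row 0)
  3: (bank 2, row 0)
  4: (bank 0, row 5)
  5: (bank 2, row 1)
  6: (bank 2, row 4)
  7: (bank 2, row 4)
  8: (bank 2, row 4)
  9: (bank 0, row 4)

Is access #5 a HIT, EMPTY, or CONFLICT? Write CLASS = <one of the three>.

CLASS = CONFLICT

  [0] b2 r5: had r5 ⇒ H
  [1] b0 r5: had r2 ⇒ C
  [2] b2 r0: had r5 ⇒ C
  [3] b2 r0: had r0 ⇒ H
  [4] b0 r5: had r5 ⇒ H
  [5] b2 r1: had r0 ⇒ C
  [6] b2 r4: had r1 ⇒ C
  [7] b2 r4: had r4 ⇒ H
  [8] b2 r4: had r4 ⇒ H
  [9] b0 r4: had r5 ⇒ C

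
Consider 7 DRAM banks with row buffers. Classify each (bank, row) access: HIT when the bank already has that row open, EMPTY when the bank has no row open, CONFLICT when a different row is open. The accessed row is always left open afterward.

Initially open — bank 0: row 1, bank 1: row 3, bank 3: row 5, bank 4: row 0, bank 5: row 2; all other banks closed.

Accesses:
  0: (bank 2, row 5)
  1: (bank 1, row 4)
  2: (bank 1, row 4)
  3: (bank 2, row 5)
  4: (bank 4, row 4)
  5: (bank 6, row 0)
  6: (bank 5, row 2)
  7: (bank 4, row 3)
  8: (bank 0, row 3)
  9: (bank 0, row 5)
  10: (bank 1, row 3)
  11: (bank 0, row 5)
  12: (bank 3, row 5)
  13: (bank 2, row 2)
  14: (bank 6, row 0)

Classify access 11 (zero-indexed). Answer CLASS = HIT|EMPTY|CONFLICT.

CLASS = HIT

0: bank 2 row 5 — prev None → EMPTY
1: bank 1 row 4 — prev 3 → CONFLICT
2: bank 1 row 4 — prev 4 → HIT
3: bank 2 row 5 — prev 5 → HIT
4: bank 4 row 4 — prev 0 → CONFLICT
5: bank 6 row 0 — prev None → EMPTY
6: bank 5 row 2 — prev 2 → HIT
7: bank 4 row 3 — prev 4 → CONFLICT
8: bank 0 row 3 — prev 1 → CONFLICT
9: bank 0 row 5 — prev 3 → CONFLICT
10: bank 1 row 3 — prev 4 → CONFLICT
11: bank 0 row 5 — prev 5 → HIT
12: bank 3 row 5 — prev 5 → HIT
13: bank 2 row 2 — prev 5 → CONFLICT
14: bank 6 row 0 — prev 0 → HIT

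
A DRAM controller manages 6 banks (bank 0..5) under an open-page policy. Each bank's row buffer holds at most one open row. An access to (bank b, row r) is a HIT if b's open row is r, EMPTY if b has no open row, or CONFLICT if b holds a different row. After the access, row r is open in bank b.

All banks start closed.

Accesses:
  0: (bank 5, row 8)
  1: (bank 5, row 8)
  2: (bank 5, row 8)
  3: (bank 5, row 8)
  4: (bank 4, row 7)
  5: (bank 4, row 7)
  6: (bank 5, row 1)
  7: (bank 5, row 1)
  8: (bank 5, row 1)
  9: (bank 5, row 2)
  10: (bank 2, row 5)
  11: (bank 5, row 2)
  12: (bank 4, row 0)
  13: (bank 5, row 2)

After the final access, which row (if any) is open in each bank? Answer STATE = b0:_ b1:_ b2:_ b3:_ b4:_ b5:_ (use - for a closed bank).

step 0: bank5 None->8 [EMPTY]
step 1: bank5 8->8 [HIT]
step 2: bank5 8->8 [HIT]
step 3: bank5 8->8 [HIT]
step 4: bank4 None->7 [EMPTY]
step 5: bank4 7->7 [HIT]
step 6: bank5 8->1 [CONFLICT]
step 7: bank5 1->1 [HIT]
step 8: bank5 1->1 [HIT]
step 9: bank5 1->2 [CONFLICT]
step 10: bank2 None->5 [EMPTY]
step 11: bank5 2->2 [HIT]
step 12: bank4 7->0 [CONFLICT]
step 13: bank5 2->2 [HIT]

STATE = b0:- b1:- b2:5 b3:- b4:0 b5:2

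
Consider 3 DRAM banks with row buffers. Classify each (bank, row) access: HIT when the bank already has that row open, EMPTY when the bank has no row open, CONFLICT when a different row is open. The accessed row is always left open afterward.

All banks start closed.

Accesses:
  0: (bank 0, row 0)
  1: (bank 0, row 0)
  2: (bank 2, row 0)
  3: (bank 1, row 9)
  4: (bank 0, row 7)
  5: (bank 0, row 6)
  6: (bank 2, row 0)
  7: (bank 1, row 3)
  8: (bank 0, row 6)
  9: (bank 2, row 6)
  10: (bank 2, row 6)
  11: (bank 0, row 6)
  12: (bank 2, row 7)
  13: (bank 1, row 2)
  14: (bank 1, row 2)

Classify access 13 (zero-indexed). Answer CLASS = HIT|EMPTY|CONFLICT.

0: bank 0 row 0 — prev None → EMPTY
1: bank 0 row 0 — prev 0 → HIT
2: bank 2 row 0 — prev None → EMPTY
3: bank 1 row 9 — prev None → EMPTY
4: bank 0 row 7 — prev 0 → CONFLICT
5: bank 0 row 6 — prev 7 → CONFLICT
6: bank 2 row 0 — prev 0 → HIT
7: bank 1 row 3 — prev 9 → CONFLICT
8: bank 0 row 6 — prev 6 → HIT
9: bank 2 row 6 — prev 0 → CONFLICT
10: bank 2 row 6 — prev 6 → HIT
11: bank 0 row 6 — prev 6 → HIT
12: bank 2 row 7 — prev 6 → CONFLICT
13: bank 1 row 2 — prev 3 → CONFLICT
14: bank 1 row 2 — prev 2 → HIT

CLASS = CONFLICT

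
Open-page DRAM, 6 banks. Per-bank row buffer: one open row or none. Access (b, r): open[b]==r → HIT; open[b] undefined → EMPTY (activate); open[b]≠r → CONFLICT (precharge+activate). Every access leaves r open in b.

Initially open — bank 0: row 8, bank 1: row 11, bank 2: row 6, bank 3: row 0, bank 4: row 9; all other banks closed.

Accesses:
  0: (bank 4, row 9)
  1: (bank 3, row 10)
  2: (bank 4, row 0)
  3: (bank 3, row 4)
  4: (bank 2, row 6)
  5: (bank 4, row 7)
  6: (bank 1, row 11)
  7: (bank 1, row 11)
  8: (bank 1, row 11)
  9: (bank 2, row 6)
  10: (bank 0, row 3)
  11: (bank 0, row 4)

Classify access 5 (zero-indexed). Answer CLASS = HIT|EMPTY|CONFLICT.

CLASS = CONFLICT

0: bank 4 row 9 — prev 9 → HIT
1: bank 3 row 10 — prev 0 → CONFLICT
2: bank 4 row 0 — prev 9 → CONFLICT
3: bank 3 row 4 — prev 10 → CONFLICT
4: bank 2 row 6 — prev 6 → HIT
5: bank 4 row 7 — prev 0 → CONFLICT
6: bank 1 row 11 — prev 11 → HIT
7: bank 1 row 11 — prev 11 → HIT
8: bank 1 row 11 — prev 11 → HIT
9: bank 2 row 6 — prev 6 → HIT
10: bank 0 row 3 — prev 8 → CONFLICT
11: bank 0 row 4 — prev 3 → CONFLICT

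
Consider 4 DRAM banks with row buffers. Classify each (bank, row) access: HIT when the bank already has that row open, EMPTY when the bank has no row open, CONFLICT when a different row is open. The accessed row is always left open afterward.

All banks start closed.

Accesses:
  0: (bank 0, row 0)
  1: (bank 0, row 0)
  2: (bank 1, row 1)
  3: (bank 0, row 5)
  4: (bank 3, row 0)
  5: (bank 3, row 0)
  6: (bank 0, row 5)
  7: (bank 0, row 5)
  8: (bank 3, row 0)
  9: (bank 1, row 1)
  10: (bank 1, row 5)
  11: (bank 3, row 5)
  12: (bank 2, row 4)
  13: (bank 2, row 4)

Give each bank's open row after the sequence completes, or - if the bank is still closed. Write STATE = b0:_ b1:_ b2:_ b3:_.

step 0: bank0 None->0 [EMPTY]
step 1: bank0 0->0 [HIT]
step 2: bank1 None->1 [EMPTY]
step 3: bank0 0->5 [CONFLICT]
step 4: bank3 None->0 [EMPTY]
step 5: bank3 0->0 [HIT]
step 6: bank0 5->5 [HIT]
step 7: bank0 5->5 [HIT]
step 8: bank3 0->0 [HIT]
step 9: bank1 1->1 [HIT]
step 10: bank1 1->5 [CONFLICT]
step 11: bank3 0->5 [CONFLICT]
step 12: bank2 None->4 [EMPTY]
step 13: bank2 4->4 [HIT]

STATE = b0:5 b1:5 b2:4 b3:5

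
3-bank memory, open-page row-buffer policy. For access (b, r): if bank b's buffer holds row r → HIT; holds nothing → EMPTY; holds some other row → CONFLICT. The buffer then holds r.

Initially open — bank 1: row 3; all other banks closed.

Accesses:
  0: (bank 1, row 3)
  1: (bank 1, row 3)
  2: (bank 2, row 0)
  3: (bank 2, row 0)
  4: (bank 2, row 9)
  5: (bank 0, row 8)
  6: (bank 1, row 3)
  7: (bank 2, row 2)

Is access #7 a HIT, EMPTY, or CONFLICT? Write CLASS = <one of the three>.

0: bank 1 row 3 — prev 3 → HIT
1: bank 1 row 3 — prev 3 → HIT
2: bank 2 row 0 — prev None → EMPTY
3: bank 2 row 0 — prev 0 → HIT
4: bank 2 row 9 — prev 0 → CONFLICT
5: bank 0 row 8 — prev None → EMPTY
6: bank 1 row 3 — prev 3 → HIT
7: bank 2 row 2 — prev 9 → CONFLICT

CLASS = CONFLICT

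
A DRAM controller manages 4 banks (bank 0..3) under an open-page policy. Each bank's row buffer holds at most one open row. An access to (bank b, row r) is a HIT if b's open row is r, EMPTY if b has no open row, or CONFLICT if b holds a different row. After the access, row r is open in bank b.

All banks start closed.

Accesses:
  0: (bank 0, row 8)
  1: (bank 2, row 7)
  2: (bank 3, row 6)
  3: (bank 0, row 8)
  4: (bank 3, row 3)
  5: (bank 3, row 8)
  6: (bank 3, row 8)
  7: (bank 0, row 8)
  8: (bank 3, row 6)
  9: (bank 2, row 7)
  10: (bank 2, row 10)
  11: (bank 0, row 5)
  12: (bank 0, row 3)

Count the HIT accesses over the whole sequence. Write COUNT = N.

COUNT = 4

  [0] b0 r8: no row ⇒ E
  [1] b2 r7: no row ⇒ E
  [2] b3 r6: no row ⇒ E
  [3] b0 r8: had r8 ⇒ H
  [4] b3 r3: had r6 ⇒ C
  [5] b3 r8: had r3 ⇒ C
  [6] b3 r8: had r8 ⇒ H
  [7] b0 r8: had r8 ⇒ H
  [8] b3 r6: had r8 ⇒ C
  [9] b2 r7: had r7 ⇒ H
  [10] b2 r10: had r7 ⇒ C
  [11] b0 r5: had r8 ⇒ C
  [12] b0 r3: had r5 ⇒ C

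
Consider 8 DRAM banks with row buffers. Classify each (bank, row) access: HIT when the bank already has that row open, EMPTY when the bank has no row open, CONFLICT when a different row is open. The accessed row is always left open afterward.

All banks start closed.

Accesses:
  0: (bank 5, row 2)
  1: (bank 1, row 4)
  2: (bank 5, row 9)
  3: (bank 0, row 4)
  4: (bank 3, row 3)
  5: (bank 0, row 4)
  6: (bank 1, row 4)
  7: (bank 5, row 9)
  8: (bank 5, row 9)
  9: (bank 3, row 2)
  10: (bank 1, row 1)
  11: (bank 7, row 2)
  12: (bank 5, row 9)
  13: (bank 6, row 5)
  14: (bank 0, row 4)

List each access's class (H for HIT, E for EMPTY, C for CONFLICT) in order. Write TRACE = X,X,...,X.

TRACE = E,E,C,E,E,H,H,H,H,C,C,E,H,E,H

#0 (5,2) E
#1 (1,4) E
#2 (5,9) C  (was 2)
#3 (0,4) E
#4 (3,3) E
#5 (0,4) H  (was 4)
#6 (1,4) H  (was 4)
#7 (5,9) H  (was 9)
#8 (5,9) H  (was 9)
#9 (3,2) C  (was 3)
#10 (1,1) C  (was 4)
#11 (7,2) E
#12 (5,9) H  (was 9)
#13 (6,5) E
#14 (0,4) H  (was 4)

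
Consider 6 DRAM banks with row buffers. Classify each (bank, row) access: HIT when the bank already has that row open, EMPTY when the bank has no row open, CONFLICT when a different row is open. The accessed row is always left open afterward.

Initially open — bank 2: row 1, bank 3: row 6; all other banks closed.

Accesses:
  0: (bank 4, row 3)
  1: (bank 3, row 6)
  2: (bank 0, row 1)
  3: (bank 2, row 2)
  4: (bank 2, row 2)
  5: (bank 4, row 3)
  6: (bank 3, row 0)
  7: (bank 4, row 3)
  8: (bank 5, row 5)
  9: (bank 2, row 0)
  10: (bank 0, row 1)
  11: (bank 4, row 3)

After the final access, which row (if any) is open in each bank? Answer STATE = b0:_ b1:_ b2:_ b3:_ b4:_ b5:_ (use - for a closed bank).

step 0: bank4 None->3 [EMPTY]
step 1: bank3 6->6 [HIT]
step 2: bank0 None->1 [EMPTY]
step 3: bank2 1->2 [CONFLICT]
step 4: bank2 2->2 [HIT]
step 5: bank4 3->3 [HIT]
step 6: bank3 6->0 [CONFLICT]
step 7: bank4 3->3 [HIT]
step 8: bank5 None->5 [EMPTY]
step 9: bank2 2->0 [CONFLICT]
step 10: bank0 1->1 [HIT]
step 11: bank4 3->3 [HIT]

STATE = b0:1 b1:- b2:0 b3:0 b4:3 b5:5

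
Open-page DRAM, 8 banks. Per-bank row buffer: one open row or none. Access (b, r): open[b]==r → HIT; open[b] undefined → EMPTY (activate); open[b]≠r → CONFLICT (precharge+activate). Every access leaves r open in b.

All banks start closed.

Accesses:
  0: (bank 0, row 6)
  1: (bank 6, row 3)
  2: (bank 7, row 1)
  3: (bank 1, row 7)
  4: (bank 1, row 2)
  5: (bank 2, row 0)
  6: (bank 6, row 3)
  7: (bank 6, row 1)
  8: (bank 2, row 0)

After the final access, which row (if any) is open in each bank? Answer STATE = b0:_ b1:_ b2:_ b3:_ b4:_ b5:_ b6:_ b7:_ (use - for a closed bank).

STATE = b0:6 b1:2 b2:0 b3:- b4:- b5:- b6:1 b7:1

step 0: bank0 None->6 [EMPTY]
step 1: bank6 None->3 [EMPTY]
step 2: bank7 None->1 [EMPTY]
step 3: bank1 None->7 [EMPTY]
step 4: bank1 7->2 [CONFLICT]
step 5: bank2 None->0 [EMPTY]
step 6: bank6 3->3 [HIT]
step 7: bank6 3->1 [CONFLICT]
step 8: bank2 0->0 [HIT]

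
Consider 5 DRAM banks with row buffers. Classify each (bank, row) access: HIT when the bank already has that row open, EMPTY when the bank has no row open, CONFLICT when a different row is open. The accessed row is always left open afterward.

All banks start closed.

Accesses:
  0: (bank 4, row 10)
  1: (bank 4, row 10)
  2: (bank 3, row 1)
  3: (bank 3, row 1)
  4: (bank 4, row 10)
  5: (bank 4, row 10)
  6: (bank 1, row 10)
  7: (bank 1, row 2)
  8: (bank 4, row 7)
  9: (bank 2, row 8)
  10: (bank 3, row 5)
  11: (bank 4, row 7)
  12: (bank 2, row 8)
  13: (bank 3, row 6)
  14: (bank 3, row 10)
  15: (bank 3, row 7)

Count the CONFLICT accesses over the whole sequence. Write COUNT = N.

  [0] b4 r10: no row ⇒ E
  [1] b4 r10: had r10 ⇒ H
  [2] b3 r1: no row ⇒ E
  [3] b3 r1: had r1 ⇒ H
  [4] b4 r10: had r10 ⇒ H
  [5] b4 r10: had r10 ⇒ H
  [6] b1 r10: no row ⇒ E
  [7] b1 r2: had r10 ⇒ C
  [8] b4 r7: had r10 ⇒ C
  [9] b2 r8: no row ⇒ E
  [10] b3 r5: had r1 ⇒ C
  [11] b4 r7: had r7 ⇒ H
  [12] b2 r8: had r8 ⇒ H
  [13] b3 r6: had r5 ⇒ C
  [14] b3 r10: had r6 ⇒ C
  [15] b3 r7: had r10 ⇒ C

COUNT = 6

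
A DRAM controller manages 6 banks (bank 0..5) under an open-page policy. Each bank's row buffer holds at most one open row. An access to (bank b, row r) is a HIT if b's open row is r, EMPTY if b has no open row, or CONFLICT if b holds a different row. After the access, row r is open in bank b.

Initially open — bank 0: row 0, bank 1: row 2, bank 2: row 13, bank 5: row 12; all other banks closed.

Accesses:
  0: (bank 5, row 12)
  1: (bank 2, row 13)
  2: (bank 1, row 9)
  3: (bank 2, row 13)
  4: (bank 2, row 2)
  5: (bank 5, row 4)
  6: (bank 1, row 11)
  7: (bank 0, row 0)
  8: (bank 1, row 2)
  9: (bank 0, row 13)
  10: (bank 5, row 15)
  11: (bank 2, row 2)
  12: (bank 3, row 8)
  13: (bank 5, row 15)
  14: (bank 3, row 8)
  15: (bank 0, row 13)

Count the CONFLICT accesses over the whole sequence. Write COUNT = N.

#0 (5,12) H  (was 12)
#1 (2,13) H  (was 13)
#2 (1,9) C  (was 2)
#3 (2,13) H  (was 13)
#4 (2,2) C  (was 13)
#5 (5,4) C  (was 12)
#6 (1,11) C  (was 9)
#7 (0,0) H  (was 0)
#8 (1,2) C  (was 11)
#9 (0,13) C  (was 0)
#10 (5,15) C  (was 4)
#11 (2,2) H  (was 2)
#12 (3,8) E
#13 (5,15) H  (was 15)
#14 (3,8) H  (was 8)
#15 (0,13) H  (was 13)

COUNT = 7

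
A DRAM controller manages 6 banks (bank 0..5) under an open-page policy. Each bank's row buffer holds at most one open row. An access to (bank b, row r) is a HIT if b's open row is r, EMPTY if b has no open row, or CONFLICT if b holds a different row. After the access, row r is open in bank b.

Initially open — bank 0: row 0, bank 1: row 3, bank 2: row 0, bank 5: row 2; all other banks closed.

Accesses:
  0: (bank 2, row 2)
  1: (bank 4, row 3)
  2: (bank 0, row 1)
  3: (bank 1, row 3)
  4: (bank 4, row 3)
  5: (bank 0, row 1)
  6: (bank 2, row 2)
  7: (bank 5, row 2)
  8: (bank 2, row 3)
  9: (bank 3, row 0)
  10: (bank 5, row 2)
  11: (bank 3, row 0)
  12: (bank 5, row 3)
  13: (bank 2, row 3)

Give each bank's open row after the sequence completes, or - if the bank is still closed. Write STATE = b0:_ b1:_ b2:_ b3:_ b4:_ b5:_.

STATE = b0:1 b1:3 b2:3 b3:0 b4:3 b5:3

0: bank 2 row 2 — prev 0 → CONFLICT
1: bank 4 row 3 — prev None → EMPTY
2: bank 0 row 1 — prev 0 → CONFLICT
3: bank 1 row 3 — prev 3 → HIT
4: bank 4 row 3 — prev 3 → HIT
5: bank 0 row 1 — prev 1 → HIT
6: bank 2 row 2 — prev 2 → HIT
7: bank 5 row 2 — prev 2 → HIT
8: bank 2 row 3 — prev 2 → CONFLICT
9: bank 3 row 0 — prev None → EMPTY
10: bank 5 row 2 — prev 2 → HIT
11: bank 3 row 0 — prev 0 → HIT
12: bank 5 row 3 — prev 2 → CONFLICT
13: bank 2 row 3 — prev 3 → HIT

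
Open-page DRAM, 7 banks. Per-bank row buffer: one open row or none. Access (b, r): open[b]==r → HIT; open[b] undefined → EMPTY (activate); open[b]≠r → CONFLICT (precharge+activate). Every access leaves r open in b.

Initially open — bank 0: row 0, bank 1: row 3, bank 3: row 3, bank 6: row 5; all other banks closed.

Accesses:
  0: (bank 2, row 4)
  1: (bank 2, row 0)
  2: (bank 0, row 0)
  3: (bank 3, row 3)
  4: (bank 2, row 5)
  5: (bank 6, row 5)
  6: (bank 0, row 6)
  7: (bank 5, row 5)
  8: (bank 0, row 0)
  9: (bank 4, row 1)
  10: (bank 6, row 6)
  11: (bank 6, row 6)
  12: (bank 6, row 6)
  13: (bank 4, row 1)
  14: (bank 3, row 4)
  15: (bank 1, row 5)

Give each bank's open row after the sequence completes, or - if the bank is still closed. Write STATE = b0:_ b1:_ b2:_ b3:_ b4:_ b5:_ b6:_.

  [0] b2 r4: no row ⇒ E
  [1] b2 r0: had r4 ⇒ C
  [2] b0 r0: had r0 ⇒ H
  [3] b3 r3: had r3 ⇒ H
  [4] b2 r5: had r0 ⇒ C
  [5] b6 r5: had r5 ⇒ H
  [6] b0 r6: had r0 ⇒ C
  [7] b5 r5: no row ⇒ E
  [8] b0 r0: had r6 ⇒ C
  [9] b4 r1: no row ⇒ E
  [10] b6 r6: had r5 ⇒ C
  [11] b6 r6: had r6 ⇒ H
  [12] b6 r6: had r6 ⇒ H
  [13] b4 r1: had r1 ⇒ H
  [14] b3 r4: had r3 ⇒ C
  [15] b1 r5: had r3 ⇒ C

STATE = b0:0 b1:5 b2:5 b3:4 b4:1 b5:5 b6:6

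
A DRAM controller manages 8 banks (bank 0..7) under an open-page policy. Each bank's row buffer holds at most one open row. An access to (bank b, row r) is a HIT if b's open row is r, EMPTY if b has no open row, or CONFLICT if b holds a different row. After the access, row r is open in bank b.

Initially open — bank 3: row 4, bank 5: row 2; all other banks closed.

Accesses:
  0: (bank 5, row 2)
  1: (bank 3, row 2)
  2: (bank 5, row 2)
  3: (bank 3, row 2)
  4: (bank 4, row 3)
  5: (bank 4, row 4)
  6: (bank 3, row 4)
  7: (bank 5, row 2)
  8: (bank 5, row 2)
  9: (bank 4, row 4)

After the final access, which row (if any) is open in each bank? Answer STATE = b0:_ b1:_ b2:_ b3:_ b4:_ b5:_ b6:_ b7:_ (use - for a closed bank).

STATE = b0:- b1:- b2:- b3:4 b4:4 b5:2 b6:- b7:-

#0 (5,2) H  (was 2)
#1 (3,2) C  (was 4)
#2 (5,2) H  (was 2)
#3 (3,2) H  (was 2)
#4 (4,3) E
#5 (4,4) C  (was 3)
#6 (3,4) C  (was 2)
#7 (5,2) H  (was 2)
#8 (5,2) H  (was 2)
#9 (4,4) H  (was 4)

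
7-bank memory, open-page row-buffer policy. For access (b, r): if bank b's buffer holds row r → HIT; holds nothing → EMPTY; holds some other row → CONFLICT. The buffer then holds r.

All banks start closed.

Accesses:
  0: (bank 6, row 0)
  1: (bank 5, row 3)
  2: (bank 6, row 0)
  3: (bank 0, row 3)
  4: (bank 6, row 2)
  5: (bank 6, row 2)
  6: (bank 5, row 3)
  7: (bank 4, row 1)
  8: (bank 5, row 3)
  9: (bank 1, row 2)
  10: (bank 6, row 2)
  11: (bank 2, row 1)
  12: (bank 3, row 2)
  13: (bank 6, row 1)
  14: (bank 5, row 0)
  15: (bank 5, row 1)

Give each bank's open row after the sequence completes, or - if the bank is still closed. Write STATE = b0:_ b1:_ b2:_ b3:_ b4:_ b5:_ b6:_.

#0 (6,0) E
#1 (5,3) E
#2 (6,0) H  (was 0)
#3 (0,3) E
#4 (6,2) C  (was 0)
#5 (6,2) H  (was 2)
#6 (5,3) H  (was 3)
#7 (4,1) E
#8 (5,3) H  (was 3)
#9 (1,2) E
#10 (6,2) H  (was 2)
#11 (2,1) E
#12 (3,2) E
#13 (6,1) C  (was 2)
#14 (5,0) C  (was 3)
#15 (5,1) C  (was 0)

STATE = b0:3 b1:2 b2:1 b3:2 b4:1 b5:1 b6:1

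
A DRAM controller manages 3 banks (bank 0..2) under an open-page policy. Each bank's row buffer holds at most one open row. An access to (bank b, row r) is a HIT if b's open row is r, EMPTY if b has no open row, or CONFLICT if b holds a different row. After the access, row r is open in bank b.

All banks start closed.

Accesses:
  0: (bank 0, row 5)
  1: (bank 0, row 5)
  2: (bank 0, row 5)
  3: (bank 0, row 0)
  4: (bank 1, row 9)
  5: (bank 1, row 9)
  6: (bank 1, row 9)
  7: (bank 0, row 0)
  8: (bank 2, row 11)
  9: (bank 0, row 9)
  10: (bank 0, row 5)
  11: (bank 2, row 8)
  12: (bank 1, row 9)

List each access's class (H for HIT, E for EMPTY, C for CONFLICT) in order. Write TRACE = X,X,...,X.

0: bank 0 row 5 — prev None → EMPTY
1: bank 0 row 5 — prev 5 → HIT
2: bank 0 row 5 — prev 5 → HIT
3: bank 0 row 0 — prev 5 → CONFLICT
4: bank 1 row 9 — prev None → EMPTY
5: bank 1 row 9 — prev 9 → HIT
6: bank 1 row 9 — prev 9 → HIT
7: bank 0 row 0 — prev 0 → HIT
8: bank 2 row 11 — prev None → EMPTY
9: bank 0 row 9 — prev 0 → CONFLICT
10: bank 0 row 5 — prev 9 → CONFLICT
11: bank 2 row 8 — prev 11 → CONFLICT
12: bank 1 row 9 — prev 9 → HIT

TRACE = E,H,H,C,E,H,H,H,E,C,C,C,H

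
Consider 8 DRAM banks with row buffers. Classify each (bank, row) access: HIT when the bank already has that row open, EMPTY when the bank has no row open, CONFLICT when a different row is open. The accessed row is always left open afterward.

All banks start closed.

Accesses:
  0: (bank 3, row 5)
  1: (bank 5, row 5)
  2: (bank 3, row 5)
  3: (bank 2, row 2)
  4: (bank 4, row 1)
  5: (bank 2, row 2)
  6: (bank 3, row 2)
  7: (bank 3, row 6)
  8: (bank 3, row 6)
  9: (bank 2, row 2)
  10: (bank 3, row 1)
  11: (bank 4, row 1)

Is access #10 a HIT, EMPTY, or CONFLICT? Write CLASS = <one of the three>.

step 0: bank3 None->5 [EMPTY]
step 1: bank5 None->5 [EMPTY]
step 2: bank3 5->5 [HIT]
step 3: bank2 None->2 [EMPTY]
step 4: bank4 None->1 [EMPTY]
step 5: bank2 2->2 [HIT]
step 6: bank3 5->2 [CONFLICT]
step 7: bank3 2->6 [CONFLICT]
step 8: bank3 6->6 [HIT]
step 9: bank2 2->2 [HIT]
step 10: bank3 6->1 [CONFLICT]
step 11: bank4 1->1 [HIT]

CLASS = CONFLICT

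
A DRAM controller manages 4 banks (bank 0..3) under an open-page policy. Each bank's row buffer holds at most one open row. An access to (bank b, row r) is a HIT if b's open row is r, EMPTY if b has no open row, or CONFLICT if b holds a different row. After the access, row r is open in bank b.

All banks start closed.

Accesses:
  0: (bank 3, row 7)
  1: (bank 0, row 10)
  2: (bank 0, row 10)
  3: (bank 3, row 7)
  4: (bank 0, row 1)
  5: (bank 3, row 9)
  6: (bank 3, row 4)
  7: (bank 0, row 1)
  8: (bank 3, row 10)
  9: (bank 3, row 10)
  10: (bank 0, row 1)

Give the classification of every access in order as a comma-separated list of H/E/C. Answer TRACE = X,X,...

0: bank 3 row 7 — prev None → EMPTY
1: bank 0 row 10 — prev None → EMPTY
2: bank 0 row 10 — prev 10 → HIT
3: bank 3 row 7 — prev 7 → HIT
4: bank 0 row 1 — prev 10 → CONFLICT
5: bank 3 row 9 — prev 7 → CONFLICT
6: bank 3 row 4 — prev 9 → CONFLICT
7: bank 0 row 1 — prev 1 → HIT
8: bank 3 row 10 — prev 4 → CONFLICT
9: bank 3 row 10 — prev 10 → HIT
10: bank 0 row 1 — prev 1 → HIT

TRACE = E,E,H,H,C,C,C,H,C,H,H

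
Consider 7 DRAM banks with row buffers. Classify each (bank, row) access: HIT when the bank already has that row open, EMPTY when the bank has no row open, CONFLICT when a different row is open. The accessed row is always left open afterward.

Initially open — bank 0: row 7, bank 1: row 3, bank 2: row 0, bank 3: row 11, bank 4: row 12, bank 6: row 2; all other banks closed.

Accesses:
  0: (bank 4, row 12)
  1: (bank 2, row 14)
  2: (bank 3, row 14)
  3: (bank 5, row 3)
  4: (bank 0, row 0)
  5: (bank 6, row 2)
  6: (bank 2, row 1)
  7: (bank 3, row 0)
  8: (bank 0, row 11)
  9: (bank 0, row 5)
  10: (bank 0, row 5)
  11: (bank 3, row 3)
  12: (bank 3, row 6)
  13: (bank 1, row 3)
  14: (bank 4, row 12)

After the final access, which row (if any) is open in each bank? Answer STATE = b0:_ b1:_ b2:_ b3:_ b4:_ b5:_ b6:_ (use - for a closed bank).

STATE = b0:5 b1:3 b2:1 b3:6 b4:12 b5:3 b6:2

step 0: bank4 12->12 [HIT]
step 1: bank2 0->14 [CONFLICT]
step 2: bank3 11->14 [CONFLICT]
step 3: bank5 None->3 [EMPTY]
step 4: bank0 7->0 [CONFLICT]
step 5: bank6 2->2 [HIT]
step 6: bank2 14->1 [CONFLICT]
step 7: bank3 14->0 [CONFLICT]
step 8: bank0 0->11 [CONFLICT]
step 9: bank0 11->5 [CONFLICT]
step 10: bank0 5->5 [HIT]
step 11: bank3 0->3 [CONFLICT]
step 12: bank3 3->6 [CONFLICT]
step 13: bank1 3->3 [HIT]
step 14: bank4 12->12 [HIT]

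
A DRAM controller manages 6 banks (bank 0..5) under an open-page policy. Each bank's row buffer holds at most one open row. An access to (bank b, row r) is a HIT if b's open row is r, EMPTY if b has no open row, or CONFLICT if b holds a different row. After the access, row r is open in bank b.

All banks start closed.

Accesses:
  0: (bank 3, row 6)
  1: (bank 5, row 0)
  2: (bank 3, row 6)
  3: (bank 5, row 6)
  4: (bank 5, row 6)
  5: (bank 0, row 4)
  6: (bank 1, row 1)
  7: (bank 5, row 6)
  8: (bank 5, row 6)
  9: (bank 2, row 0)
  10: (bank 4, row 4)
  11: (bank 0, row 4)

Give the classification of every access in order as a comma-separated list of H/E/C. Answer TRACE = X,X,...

  [0] b3 r6: no row ⇒ E
  [1] b5 r0: no row ⇒ E
  [2] b3 r6: had r6 ⇒ H
  [3] b5 r6: had r0 ⇒ C
  [4] b5 r6: had r6 ⇒ H
  [5] b0 r4: no row ⇒ E
  [6] b1 r1: no row ⇒ E
  [7] b5 r6: had r6 ⇒ H
  [8] b5 r6: had r6 ⇒ H
  [9] b2 r0: no row ⇒ E
  [10] b4 r4: no row ⇒ E
  [11] b0 r4: had r4 ⇒ H

TRACE = E,E,H,C,H,E,E,H,H,E,E,H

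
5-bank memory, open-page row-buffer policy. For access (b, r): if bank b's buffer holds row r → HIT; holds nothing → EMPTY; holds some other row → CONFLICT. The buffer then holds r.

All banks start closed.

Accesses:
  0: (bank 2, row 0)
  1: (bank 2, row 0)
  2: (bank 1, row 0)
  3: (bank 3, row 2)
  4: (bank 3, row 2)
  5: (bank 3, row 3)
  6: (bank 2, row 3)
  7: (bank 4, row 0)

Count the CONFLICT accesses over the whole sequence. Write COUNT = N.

COUNT = 2

#0 (2,0) E
#1 (2,0) H  (was 0)
#2 (1,0) E
#3 (3,2) E
#4 (3,2) H  (was 2)
#5 (3,3) C  (was 2)
#6 (2,3) C  (was 0)
#7 (4,0) E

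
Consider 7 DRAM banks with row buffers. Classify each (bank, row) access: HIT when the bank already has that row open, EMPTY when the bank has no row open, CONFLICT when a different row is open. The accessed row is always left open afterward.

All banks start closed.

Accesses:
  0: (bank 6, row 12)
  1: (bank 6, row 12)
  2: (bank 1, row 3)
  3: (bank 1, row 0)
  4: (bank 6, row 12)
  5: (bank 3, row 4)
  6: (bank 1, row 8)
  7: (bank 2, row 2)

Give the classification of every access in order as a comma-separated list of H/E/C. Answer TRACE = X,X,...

  [0] b6 r12: no row ⇒ E
  [1] b6 r12: had r12 ⇒ H
  [2] b1 r3: no row ⇒ E
  [3] b1 r0: had r3 ⇒ C
  [4] b6 r12: had r12 ⇒ H
  [5] b3 r4: no row ⇒ E
  [6] b1 r8: had r0 ⇒ C
  [7] b2 r2: no row ⇒ E

TRACE = E,H,E,C,H,E,C,E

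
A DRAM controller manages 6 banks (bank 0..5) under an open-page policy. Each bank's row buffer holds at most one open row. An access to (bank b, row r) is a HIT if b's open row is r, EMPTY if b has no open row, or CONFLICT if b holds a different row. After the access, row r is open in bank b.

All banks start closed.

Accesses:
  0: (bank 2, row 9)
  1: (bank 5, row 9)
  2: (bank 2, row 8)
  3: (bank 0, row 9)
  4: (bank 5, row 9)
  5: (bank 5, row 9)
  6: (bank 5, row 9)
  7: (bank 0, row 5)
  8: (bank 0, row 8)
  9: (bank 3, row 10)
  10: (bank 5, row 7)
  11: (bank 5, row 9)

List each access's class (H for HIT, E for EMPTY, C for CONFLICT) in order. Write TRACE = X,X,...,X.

  [0] b2 r9: no row ⇒ E
  [1] b5 r9: no row ⇒ E
  [2] b2 r8: had r9 ⇒ C
  [3] b0 r9: no row ⇒ E
  [4] b5 r9: had r9 ⇒ H
  [5] b5 r9: had r9 ⇒ H
  [6] b5 r9: had r9 ⇒ H
  [7] b0 r5: had r9 ⇒ C
  [8] b0 r8: had r5 ⇒ C
  [9] b3 r10: no row ⇒ E
  [10] b5 r7: had r9 ⇒ C
  [11] b5 r9: had r7 ⇒ C

TRACE = E,E,C,E,H,H,H,C,C,E,C,C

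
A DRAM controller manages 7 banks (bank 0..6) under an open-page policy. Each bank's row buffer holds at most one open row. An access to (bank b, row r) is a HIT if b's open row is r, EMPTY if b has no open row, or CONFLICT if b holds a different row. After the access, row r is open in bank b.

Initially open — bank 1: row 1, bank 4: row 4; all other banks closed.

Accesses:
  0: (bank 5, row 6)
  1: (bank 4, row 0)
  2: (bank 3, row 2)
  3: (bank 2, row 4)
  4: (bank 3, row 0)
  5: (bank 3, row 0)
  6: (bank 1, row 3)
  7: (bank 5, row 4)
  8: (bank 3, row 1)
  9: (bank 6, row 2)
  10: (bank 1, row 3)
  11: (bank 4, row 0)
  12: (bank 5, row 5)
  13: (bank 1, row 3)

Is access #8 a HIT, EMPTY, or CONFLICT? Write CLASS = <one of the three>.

CLASS = CONFLICT

#0 (5,6) E
#1 (4,0) C  (was 4)
#2 (3,2) E
#3 (2,4) E
#4 (3,0) C  (was 2)
#5 (3,0) H  (was 0)
#6 (1,3) C  (was 1)
#7 (5,4) C  (was 6)
#8 (3,1) C  (was 0)
#9 (6,2) E
#10 (1,3) H  (was 3)
#11 (4,0) H  (was 0)
#12 (5,5) C  (was 4)
#13 (1,3) H  (was 3)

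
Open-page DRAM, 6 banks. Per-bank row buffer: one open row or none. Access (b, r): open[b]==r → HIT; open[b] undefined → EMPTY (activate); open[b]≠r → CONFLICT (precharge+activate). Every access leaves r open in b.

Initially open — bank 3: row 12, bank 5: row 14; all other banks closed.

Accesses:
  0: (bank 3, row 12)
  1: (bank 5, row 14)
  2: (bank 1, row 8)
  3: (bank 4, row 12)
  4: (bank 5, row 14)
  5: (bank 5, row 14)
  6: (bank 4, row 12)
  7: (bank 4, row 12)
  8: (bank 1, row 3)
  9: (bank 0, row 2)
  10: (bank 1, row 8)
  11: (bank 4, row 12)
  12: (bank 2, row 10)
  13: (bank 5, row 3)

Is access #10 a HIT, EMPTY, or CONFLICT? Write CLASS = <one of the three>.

#0 (3,12) H  (was 12)
#1 (5,14) H  (was 14)
#2 (1,8) E
#3 (4,12) E
#4 (5,14) H  (was 14)
#5 (5,14) H  (was 14)
#6 (4,12) H  (was 12)
#7 (4,12) H  (was 12)
#8 (1,3) C  (was 8)
#9 (0,2) E
#10 (1,8) C  (was 3)
#11 (4,12) H  (was 12)
#12 (2,10) E
#13 (5,3) C  (was 14)

CLASS = CONFLICT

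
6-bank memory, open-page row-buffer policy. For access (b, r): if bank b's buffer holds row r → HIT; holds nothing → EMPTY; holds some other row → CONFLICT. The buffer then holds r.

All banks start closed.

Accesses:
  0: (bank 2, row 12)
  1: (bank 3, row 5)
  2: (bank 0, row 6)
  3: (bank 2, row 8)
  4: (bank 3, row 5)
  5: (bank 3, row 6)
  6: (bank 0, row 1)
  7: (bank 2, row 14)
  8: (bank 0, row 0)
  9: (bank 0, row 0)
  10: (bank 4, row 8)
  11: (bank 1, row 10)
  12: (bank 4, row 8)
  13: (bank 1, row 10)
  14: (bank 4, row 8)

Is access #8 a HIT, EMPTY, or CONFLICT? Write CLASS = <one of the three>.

CLASS = CONFLICT

  [0] b2 r12: no row ⇒ E
  [1] b3 r5: no row ⇒ E
  [2] b0 r6: no row ⇒ E
  [3] b2 r8: had r12 ⇒ C
  [4] b3 r5: had r5 ⇒ H
  [5] b3 r6: had r5 ⇒ C
  [6] b0 r1: had r6 ⇒ C
  [7] b2 r14: had r8 ⇒ C
  [8] b0 r0: had r1 ⇒ C
  [9] b0 r0: had r0 ⇒ H
  [10] b4 r8: no row ⇒ E
  [11] b1 r10: no row ⇒ E
  [12] b4 r8: had r8 ⇒ H
  [13] b1 r10: had r10 ⇒ H
  [14] b4 r8: had r8 ⇒ H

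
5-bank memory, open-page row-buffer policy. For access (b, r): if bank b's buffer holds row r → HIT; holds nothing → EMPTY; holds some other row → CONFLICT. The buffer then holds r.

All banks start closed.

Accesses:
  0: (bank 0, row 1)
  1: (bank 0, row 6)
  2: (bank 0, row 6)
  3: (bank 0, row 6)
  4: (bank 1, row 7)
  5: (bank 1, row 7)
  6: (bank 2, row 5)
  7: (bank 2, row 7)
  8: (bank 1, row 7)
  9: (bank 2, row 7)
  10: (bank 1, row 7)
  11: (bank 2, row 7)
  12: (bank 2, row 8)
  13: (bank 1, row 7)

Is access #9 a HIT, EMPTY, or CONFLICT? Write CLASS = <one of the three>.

CLASS = HIT

step 0: bank0 None->1 [EMPTY]
step 1: bank0 1->6 [CONFLICT]
step 2: bank0 6->6 [HIT]
step 3: bank0 6->6 [HIT]
step 4: bank1 None->7 [EMPTY]
step 5: bank1 7->7 [HIT]
step 6: bank2 None->5 [EMPTY]
step 7: bank2 5->7 [CONFLICT]
step 8: bank1 7->7 [HIT]
step 9: bank2 7->7 [HIT]
step 10: bank1 7->7 [HIT]
step 11: bank2 7->7 [HIT]
step 12: bank2 7->8 [CONFLICT]
step 13: bank1 7->7 [HIT]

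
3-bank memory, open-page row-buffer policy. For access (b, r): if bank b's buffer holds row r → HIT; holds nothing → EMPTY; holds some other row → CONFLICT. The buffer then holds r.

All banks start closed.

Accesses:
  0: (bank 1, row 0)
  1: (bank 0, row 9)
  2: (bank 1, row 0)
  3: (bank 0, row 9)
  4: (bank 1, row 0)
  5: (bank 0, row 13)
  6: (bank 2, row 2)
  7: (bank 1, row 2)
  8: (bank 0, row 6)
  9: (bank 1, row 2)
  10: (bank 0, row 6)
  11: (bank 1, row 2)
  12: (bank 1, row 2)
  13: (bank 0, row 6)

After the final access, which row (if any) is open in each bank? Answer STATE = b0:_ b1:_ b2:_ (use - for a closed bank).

STATE = b0:6 b1:2 b2:2

  [0] b1 r0: no row ⇒ E
  [1] b0 r9: no row ⇒ E
  [2] b1 r0: had r0 ⇒ H
  [3] b0 r9: had r9 ⇒ H
  [4] b1 r0: had r0 ⇒ H
  [5] b0 r13: had r9 ⇒ C
  [6] b2 r2: no row ⇒ E
  [7] b1 r2: had r0 ⇒ C
  [8] b0 r6: had r13 ⇒ C
  [9] b1 r2: had r2 ⇒ H
  [10] b0 r6: had r6 ⇒ H
  [11] b1 r2: had r2 ⇒ H
  [12] b1 r2: had r2 ⇒ H
  [13] b0 r6: had r6 ⇒ H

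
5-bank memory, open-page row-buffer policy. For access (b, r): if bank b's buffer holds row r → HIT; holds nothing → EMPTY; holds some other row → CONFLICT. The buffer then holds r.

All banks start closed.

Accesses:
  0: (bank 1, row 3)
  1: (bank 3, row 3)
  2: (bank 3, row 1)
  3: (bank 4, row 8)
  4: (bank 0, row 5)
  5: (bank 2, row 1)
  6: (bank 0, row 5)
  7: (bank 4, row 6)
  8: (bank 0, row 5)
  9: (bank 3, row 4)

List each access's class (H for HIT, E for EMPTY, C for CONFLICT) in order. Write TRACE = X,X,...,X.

TRACE = E,E,C,E,E,E,H,C,H,C

step 0: bank1 None->3 [EMPTY]
step 1: bank3 None->3 [EMPTY]
step 2: bank3 3->1 [CONFLICT]
step 3: bank4 None->8 [EMPTY]
step 4: bank0 None->5 [EMPTY]
step 5: bank2 None->1 [EMPTY]
step 6: bank0 5->5 [HIT]
step 7: bank4 8->6 [CONFLICT]
step 8: bank0 5->5 [HIT]
step 9: bank3 1->4 [CONFLICT]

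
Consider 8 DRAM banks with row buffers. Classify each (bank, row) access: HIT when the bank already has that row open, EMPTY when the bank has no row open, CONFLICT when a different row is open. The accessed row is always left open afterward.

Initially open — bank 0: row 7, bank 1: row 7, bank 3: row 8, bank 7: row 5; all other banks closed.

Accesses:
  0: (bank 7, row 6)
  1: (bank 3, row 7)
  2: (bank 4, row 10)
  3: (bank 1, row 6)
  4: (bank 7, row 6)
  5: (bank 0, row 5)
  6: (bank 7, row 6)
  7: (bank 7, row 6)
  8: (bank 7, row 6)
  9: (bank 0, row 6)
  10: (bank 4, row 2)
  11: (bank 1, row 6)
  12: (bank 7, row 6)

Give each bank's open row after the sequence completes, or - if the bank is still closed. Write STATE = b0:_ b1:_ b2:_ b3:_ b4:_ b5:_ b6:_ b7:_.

0: bank 7 row 6 — prev 5 → CONFLICT
1: bank 3 row 7 — prev 8 → CONFLICT
2: bank 4 row 10 — prev None → EMPTY
3: bank 1 row 6 — prev 7 → CONFLICT
4: bank 7 row 6 — prev 6 → HIT
5: bank 0 row 5 — prev 7 → CONFLICT
6: bank 7 row 6 — prev 6 → HIT
7: bank 7 row 6 — prev 6 → HIT
8: bank 7 row 6 — prev 6 → HIT
9: bank 0 row 6 — prev 5 → CONFLICT
10: bank 4 row 2 — prev 10 → CONFLICT
11: bank 1 row 6 — prev 6 → HIT
12: bank 7 row 6 — prev 6 → HIT

STATE = b0:6 b1:6 b2:- b3:7 b4:2 b5:- b6:- b7:6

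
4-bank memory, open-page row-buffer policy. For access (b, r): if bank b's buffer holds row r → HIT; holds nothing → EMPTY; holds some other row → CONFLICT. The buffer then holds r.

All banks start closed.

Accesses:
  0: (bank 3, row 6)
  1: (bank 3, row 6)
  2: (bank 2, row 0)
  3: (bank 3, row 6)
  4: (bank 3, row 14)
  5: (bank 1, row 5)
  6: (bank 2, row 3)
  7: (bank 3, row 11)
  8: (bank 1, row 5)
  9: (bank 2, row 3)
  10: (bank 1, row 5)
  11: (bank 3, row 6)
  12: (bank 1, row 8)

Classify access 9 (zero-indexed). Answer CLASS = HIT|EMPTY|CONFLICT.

CLASS = HIT

  [0] b3 r6: no row ⇒ E
  [1] b3 r6: had r6 ⇒ H
  [2] b2 r0: no row ⇒ E
  [3] b3 r6: had r6 ⇒ H
  [4] b3 r14: had r6 ⇒ C
  [5] b1 r5: no row ⇒ E
  [6] b2 r3: had r0 ⇒ C
  [7] b3 r11: had r14 ⇒ C
  [8] b1 r5: had r5 ⇒ H
  [9] b2 r3: had r3 ⇒ H
  [10] b1 r5: had r5 ⇒ H
  [11] b3 r6: had r11 ⇒ C
  [12] b1 r8: had r5 ⇒ C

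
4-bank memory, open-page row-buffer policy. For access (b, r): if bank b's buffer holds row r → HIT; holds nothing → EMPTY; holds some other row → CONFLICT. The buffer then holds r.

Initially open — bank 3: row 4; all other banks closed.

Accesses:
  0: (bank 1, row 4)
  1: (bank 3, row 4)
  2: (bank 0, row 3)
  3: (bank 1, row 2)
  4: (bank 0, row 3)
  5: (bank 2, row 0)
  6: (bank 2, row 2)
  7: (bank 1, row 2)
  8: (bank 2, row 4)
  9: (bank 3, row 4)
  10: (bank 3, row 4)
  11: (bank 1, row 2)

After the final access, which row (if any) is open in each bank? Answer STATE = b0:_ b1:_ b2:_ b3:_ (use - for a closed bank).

#0 (1,4) E
#1 (3,4) H  (was 4)
#2 (0,3) E
#3 (1,2) C  (was 4)
#4 (0,3) H  (was 3)
#5 (2,0) E
#6 (2,2) C  (was 0)
#7 (1,2) H  (was 2)
#8 (2,4) C  (was 2)
#9 (3,4) H  (was 4)
#10 (3,4) H  (was 4)
#11 (1,2) H  (was 2)

STATE = b0:3 b1:2 b2:4 b3:4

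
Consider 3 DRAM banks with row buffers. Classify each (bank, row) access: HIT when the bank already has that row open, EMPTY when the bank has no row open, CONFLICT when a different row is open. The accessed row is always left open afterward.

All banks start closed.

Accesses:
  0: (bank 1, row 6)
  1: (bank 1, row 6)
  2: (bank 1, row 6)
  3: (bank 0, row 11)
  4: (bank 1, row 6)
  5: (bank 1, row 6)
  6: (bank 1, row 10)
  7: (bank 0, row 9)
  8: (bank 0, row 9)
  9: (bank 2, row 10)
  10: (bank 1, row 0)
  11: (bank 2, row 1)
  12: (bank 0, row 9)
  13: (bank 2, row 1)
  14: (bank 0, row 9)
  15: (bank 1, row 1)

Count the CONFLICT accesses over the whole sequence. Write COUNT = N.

COUNT = 5

0: bank 1 row 6 — prev None → EMPTY
1: bank 1 row 6 — prev 6 → HIT
2: bank 1 row 6 — prev 6 → HIT
3: bank 0 row 11 — prev None → EMPTY
4: bank 1 row 6 — prev 6 → HIT
5: bank 1 row 6 — prev 6 → HIT
6: bank 1 row 10 — prev 6 → CONFLICT
7: bank 0 row 9 — prev 11 → CONFLICT
8: bank 0 row 9 — prev 9 → HIT
9: bank 2 row 10 — prev None → EMPTY
10: bank 1 row 0 — prev 10 → CONFLICT
11: bank 2 row 1 — prev 10 → CONFLICT
12: bank 0 row 9 — prev 9 → HIT
13: bank 2 row 1 — prev 1 → HIT
14: bank 0 row 9 — prev 9 → HIT
15: bank 1 row 1 — prev 0 → CONFLICT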